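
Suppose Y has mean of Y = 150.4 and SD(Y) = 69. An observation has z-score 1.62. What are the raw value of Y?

Y = mean of Y + z·SD(Y) = 150.4 + 1.62·69 = 262.18.

Y = 262.18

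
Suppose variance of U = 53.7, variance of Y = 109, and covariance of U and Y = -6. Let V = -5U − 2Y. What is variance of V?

variance of V = 1658.5

variance of V = a²·variance of U + b²·variance of Y + 2ab·covariance of U and Y with a = -5, b = -2.
= (-5)²·53.7 + (-2)²·109 + 2·(-5)·(-2)·(-6)
= 1342.5 + 436 + (-120) = 1658.5.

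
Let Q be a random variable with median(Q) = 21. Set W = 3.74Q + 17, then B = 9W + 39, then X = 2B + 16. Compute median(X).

median(X) = 1813.72

median(W) = 3.74·21 + 17 = 95.54.
median(B) = 9·95.54 + 39 = 898.86.
median(X) = 2·898.86 + 16 = 1813.72.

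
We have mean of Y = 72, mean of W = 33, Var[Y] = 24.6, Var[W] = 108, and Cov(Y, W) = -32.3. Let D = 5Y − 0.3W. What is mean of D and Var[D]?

mean of D = 5·mean of Y + (-0.3)·mean of W = 5·72 + (-0.3)·33 = 350.1.
Var[D] = a²·Var[Y] + b²·Var[W] + 2ab·Cov(Y, W) with a = 5, b = -0.3.
= 5²·24.6 + (-0.3)²·108 + 2·5·(-0.3)·(-32.3)
= 615 + 9.72 + 96.9 = 721.62.

mean of D = 350.1, Var[D] = 721.62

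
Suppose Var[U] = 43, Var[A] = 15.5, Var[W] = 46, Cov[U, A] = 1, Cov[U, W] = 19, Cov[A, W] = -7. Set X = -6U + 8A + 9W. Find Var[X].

Var[X] = 3110

Var[X] = a²·Var[U] + b²·Var[A] + c²·Var[W] + 2ab·Cov[U, A] + 2ac·Cov[U, W] + 2bc·Cov[A, W], with a = -6, b = 8, c = 9.
= 1548 + 992 + 3726 + (-96) + (-2052) + (-1008)
= 3110.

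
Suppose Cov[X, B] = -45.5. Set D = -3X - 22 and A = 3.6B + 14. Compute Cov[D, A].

Cov[D, A] = 491.4

Cov[D, A] = a·c·Cov[X, B] = (-3)·3.6·(-45.5) = 491.4. Additive constants drop out.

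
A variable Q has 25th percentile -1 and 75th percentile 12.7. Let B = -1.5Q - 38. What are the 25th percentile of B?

25th percentile of B = -57.05

Since a = -1.5 < 0 the transformation is decreasing, reversing order: the 25th percentile of B corresponds to the 75th percentile of Q.
So P_{25}(B) = a·P_{75}(Q) + b = (-1.5)·12.7 + (-38) = -57.05.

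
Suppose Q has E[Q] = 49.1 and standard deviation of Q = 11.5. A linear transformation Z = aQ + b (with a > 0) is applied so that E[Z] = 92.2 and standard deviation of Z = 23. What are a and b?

standard deviation of Z = a·standard deviation of Q (a > 0), so a = 23/11.5 = 2.
E[Z] = a·E[Q] + b, so b = 92.2 − 2·49.1 = -6.

a = 2, b = -6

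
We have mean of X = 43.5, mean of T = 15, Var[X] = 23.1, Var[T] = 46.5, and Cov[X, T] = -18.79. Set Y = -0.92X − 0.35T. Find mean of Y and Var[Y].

mean of Y = (-0.92)·mean of X + (-0.35)·mean of T = (-0.92)·43.5 + (-0.35)·15 = -45.27.
Var[Y] = a²·Var[X] + b²·Var[T] + 2ab·Cov[X, T] with a = -0.92, b = -0.35.
= (-0.92)²·23.1 + (-0.35)²·46.5 + 2·(-0.92)·(-0.35)·(-18.79)
= 19.55184 + 5.69625 + (-12.10076) = 13.14733.

mean of Y = -45.27, Var[Y] = 13.14733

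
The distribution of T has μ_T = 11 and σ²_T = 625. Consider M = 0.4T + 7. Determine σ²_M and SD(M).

M = 0.4T + 7 is linear with a = 0.4, b = 7.
σ²_M = a²·σ²_T = 0.4²·625 = 100 (the additive constant 7 does not affect variance).
SD(T) = √625 = 25.
SD(M) = |a|·SD(T) = |0.4|·25 = 10.

σ²_M = 100, SD(M) = 10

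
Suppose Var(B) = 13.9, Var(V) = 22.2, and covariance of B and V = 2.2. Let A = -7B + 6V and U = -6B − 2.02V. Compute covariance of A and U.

covariance of A and U = 266.644

By bilinearity, covariance of A and U = ac·Var(B) + bd·Var(V) + (ad+bc)·covariance of B and V, with a=-7, b=6, c=-6, d=-2.02.
ac·Var(B) = (-7)·(-6)·13.9 = 583.8
bd·Var(V) = 6·(-2.02)·22.2 = -269.064
(ad+bc)·covariance of B and V = (-21.86)·2.2 = -48.092
covariance of A and U = 583.8 + (-269.064) + (-48.092) = 266.644.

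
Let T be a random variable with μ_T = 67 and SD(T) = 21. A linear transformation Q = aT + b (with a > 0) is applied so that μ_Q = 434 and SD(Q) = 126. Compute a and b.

SD(Q) = a·SD(T) (a > 0), so a = 126/21 = 6.
μ_Q = a·μ_T + b, so b = 434 − 6·67 = 32.

a = 6, b = 32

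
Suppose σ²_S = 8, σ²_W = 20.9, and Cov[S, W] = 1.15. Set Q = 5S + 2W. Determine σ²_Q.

σ²_Q = 306.6

σ²_Q = a²·σ²_S + b²·σ²_W + 2ab·Cov[S, W] with a = 5, b = 2.
= 5²·8 + 2²·20.9 + 2·5·2·1.15
= 200 + 83.6 + 23 = 306.6.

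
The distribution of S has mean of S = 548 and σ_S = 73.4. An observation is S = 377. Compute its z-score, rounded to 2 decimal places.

z = -2.33

z = (S − mean of S) / σ_S = (377 − 548) / 73.4 ≈ -2.33.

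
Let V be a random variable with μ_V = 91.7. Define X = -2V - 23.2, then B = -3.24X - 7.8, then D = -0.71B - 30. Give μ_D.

μ_D = -499.72464

μ_X = (-2)·91.7 + (-23.2) = -206.6.
μ_B = (-3.24)·(-206.6) + (-7.8) = 661.584.
μ_D = (-0.71)·661.584 + (-30) = -499.72464.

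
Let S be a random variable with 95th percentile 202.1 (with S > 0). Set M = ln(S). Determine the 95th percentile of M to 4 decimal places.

ln(S) is increasing, so P_{95}(M) = g(P_{95}(S)) ≈ 5.3088.

95th percentile of M = 5.3088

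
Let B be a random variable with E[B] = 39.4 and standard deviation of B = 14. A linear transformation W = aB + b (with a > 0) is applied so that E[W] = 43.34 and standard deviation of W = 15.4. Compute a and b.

a = 1.1, b = 0

standard deviation of W = a·standard deviation of B (a > 0), so a = 15.4/14 = 1.1.
E[W] = a·E[B] + b, so b = 43.34 − 1.1·39.4 = 0.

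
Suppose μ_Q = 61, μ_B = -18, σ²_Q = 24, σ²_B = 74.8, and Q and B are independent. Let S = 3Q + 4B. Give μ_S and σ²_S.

μ_S = 111, σ²_S = 1412.8

μ_S = 3·μ_Q + 4·μ_B = 3·61 + 4·(-18) = 111.
σ²_S = a²·σ²_Q + b²·σ²_B + 2ab·Cov[Q, B] with a = 3, b = 4.
Independence gives Cov[Q, B] = 0.
= 3²·24 + 4²·74.8 + 2·3·4·0
= 216 + 1196.8 + 0 = 1412.8.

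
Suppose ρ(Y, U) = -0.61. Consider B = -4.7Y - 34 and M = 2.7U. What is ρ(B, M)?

Linear rescalings preserve |correlation|; the slopes -4.7 and 2.7 have opposite signs, so the correlation flips sign: ρ(B, M) = −ρ(Y, U) = 0.61.

ρ(B, M) = 0.61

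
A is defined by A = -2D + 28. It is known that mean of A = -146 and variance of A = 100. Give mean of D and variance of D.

mean of D = 87, variance of D = 25

From A = -2D + 28: mean of A = a·mean of D + b, so mean of D = (mean of A − b)/a = (-146 − 28)/(-2) = 87.
variance of A = a²·variance of D, so variance of D = 100/(-2)² = 25.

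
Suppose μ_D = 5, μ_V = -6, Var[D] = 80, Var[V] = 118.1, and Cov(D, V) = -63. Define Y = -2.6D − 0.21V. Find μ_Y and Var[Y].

μ_Y = (-2.6)·μ_D + (-0.21)·μ_V = (-2.6)·5 + (-0.21)·(-6) = -11.74.
Var[Y] = a²·Var[D] + b²·Var[V] + 2ab·Cov(D, V) with a = -2.6, b = -0.21.
= (-2.6)²·80 + (-0.21)²·118.1 + 2·(-2.6)·(-0.21)·(-63)
= 540.8 + 5.20821 + (-68.796) = 477.21221.

μ_Y = -11.74, Var[Y] = 477.21221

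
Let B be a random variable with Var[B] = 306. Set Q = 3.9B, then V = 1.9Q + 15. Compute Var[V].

Var[V] = 16801.8786

Var[Q] = 3.9²·306 = 4654.26.
Var[V] = 1.9²·4654.26 = 16801.8786.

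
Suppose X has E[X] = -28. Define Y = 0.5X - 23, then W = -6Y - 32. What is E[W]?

E[Y] = 0.5·(-28) + (-23) = -37.
E[W] = (-6)·(-37) + (-32) = 190.

E[W] = 190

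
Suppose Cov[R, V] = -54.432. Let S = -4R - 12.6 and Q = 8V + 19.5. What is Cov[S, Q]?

Cov[S, Q] = a·c·Cov[R, V] = (-4)·8·(-54.432) = 1741.824. Additive constants drop out.

Cov[S, Q] = 1741.824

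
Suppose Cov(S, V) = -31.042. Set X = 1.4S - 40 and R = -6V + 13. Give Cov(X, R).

Cov(X, R) = 260.7528

Cov(X, R) = a·c·Cov(S, V) = 1.4·(-6)·(-31.042) = 260.7528. Additive constants drop out.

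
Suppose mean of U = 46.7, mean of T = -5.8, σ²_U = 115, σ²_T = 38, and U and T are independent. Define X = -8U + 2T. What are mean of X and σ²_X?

mean of X = -385.2, σ²_X = 7512

mean of X = (-8)·mean of U + 2·mean of T = (-8)·46.7 + 2·(-5.8) = -385.2.
σ²_X = a²·σ²_U + b²·σ²_T + 2ab·Cov(U, T) with a = -8, b = 2.
Independence gives Cov(U, T) = 0.
= (-8)²·115 + 2²·38 + 2·(-8)·2·0
= 7360 + 152 + 0 = 7512.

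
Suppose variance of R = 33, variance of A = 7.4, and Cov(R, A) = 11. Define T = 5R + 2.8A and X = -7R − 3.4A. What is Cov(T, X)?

By bilinearity, Cov(T, X) = ac·variance of R + bd·variance of A + (ad+bc)·Cov(R, A), with a=5, b=2.8, c=-7, d=-3.4.
ac·variance of R = 5·(-7)·33 = -1155
bd·variance of A = 2.8·(-3.4)·7.4 = -70.448
(ad+bc)·Cov(R, A) = (-36.6)·11 = -402.6
Cov(T, X) = -1155 + (-70.448) + (-402.6) = -1628.048.

Cov(T, X) = -1628.048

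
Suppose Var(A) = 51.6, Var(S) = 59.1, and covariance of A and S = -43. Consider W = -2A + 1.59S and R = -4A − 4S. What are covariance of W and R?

covariance of W and R = -33.596

By bilinearity, covariance of W and R = ac·Var(A) + bd·Var(S) + (ad+bc)·covariance of A and S, with a=-2, b=1.59, c=-4, d=-4.
ac·Var(A) = (-2)·(-4)·51.6 = 412.8
bd·Var(S) = 1.59·(-4)·59.1 = -375.876
(ad+bc)·covariance of A and S = (1.64)·(-43) = -70.52
covariance of W and R = 412.8 + (-375.876) + (-70.52) = -33.596.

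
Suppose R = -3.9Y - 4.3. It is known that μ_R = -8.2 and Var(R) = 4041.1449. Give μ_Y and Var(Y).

From R = -3.9Y - 4.3: μ_R = a·μ_Y + b, so μ_Y = (μ_R − b)/a = (-8.2 − (-4.3))/(-3.9) = 1.
Var(R) = a²·Var(Y), so Var(Y) = 4041.1449/(-3.9)² = 265.69.

μ_Y = 1, Var(Y) = 265.69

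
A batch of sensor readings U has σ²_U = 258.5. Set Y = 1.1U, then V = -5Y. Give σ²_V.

σ²_Y = 1.1²·258.5 = 312.785.
σ²_V = (-5)²·312.785 = 7819.625.

σ²_V = 7819.625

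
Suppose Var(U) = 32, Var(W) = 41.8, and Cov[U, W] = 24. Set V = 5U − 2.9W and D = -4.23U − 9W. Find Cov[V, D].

By bilinearity, Cov[V, D] = ac·Var(U) + bd·Var(W) + (ad+bc)·Cov[U, W], with a=5, b=-2.9, c=-4.23, d=-9.
ac·Var(U) = 5·(-4.23)·32 = -676.8
bd·Var(W) = (-2.9)·(-9)·41.8 = 1090.98
(ad+bc)·Cov[U, W] = (-32.733)·24 = -785.592
Cov[V, D] = -676.8 + 1090.98 + (-785.592) = -371.412.

Cov[V, D] = -371.412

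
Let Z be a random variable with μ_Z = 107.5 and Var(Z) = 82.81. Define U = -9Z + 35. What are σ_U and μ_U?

σ_U = 81.9, μ_U = -932.5

U = -9Z + 35 is linear with a = -9, b = 35.
σ_Z = √82.81 = 9.1.
σ_U = |a|·σ_Z = |-9|·9.1 = 81.9.
μ_U = a·μ_Z + b = (-9)·107.5 + 35 = -932.5.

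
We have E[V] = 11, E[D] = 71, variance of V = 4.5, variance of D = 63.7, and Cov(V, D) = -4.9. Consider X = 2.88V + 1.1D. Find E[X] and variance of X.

E[X] = 2.88·E[V] + 1.1·E[D] = 2.88·11 + 1.1·71 = 109.78.
variance of X = a²·variance of V + b²·variance of D + 2ab·Cov(V, D) with a = 2.88, b = 1.1.
= 2.88²·4.5 + 1.1²·63.7 + 2·2.88·1.1·(-4.9)
= 37.3248 + 77.077 + (-31.0464) = 83.3554.

E[X] = 109.78, variance of X = 83.3554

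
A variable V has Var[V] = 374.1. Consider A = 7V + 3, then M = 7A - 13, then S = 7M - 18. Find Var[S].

Var[A] = 7²·374.1 = 18330.9.
Var[M] = 7²·18330.9 = 898214.1.
Var[S] = 7²·898214.1 = 44012490.9.

Var[S] = 44012490.9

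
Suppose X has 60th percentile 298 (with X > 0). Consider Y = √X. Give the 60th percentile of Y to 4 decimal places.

√X is increasing, so P_{60}(Y) = g(P_{60}(X)) ≈ 17.2627.

60th percentile of Y = 17.2627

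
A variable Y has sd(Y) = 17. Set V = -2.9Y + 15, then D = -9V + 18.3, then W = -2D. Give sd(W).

sd(V) = |-2.9|·17 = 49.3.
sd(D) = |-9|·49.3 = 443.7.
sd(W) = |-2|·443.7 = 887.4.

sd(W) = 887.4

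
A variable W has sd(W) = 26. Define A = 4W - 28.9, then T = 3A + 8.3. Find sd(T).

sd(A) = |4|·26 = 104.
sd(T) = |3|·104 = 312.

sd(T) = 312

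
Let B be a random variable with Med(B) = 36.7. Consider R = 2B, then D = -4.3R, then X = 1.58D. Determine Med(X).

Med(X) = -498.6796

Med(R) = 2·36.7 = 73.4.
Med(D) = (-4.3)·73.4 = -315.62.
Med(X) = 1.58·(-315.62) = -498.6796.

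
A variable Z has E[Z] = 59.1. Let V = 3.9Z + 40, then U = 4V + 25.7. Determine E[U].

E[U] = 1107.66

E[V] = 3.9·59.1 + 40 = 270.49.
E[U] = 4·270.49 + 25.7 = 1107.66.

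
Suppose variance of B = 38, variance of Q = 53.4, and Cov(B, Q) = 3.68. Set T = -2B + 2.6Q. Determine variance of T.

variance of T = 474.712

variance of T = a²·variance of B + b²·variance of Q + 2ab·Cov(B, Q) with a = -2, b = 2.6.
= (-2)²·38 + 2.6²·53.4 + 2·(-2)·2.6·3.68
= 152 + 360.984 + (-38.272) = 474.712.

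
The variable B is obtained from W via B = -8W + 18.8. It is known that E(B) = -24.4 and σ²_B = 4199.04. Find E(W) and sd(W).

E(W) = 5.4, sd(W) = 8.1

From B = -8W + 18.8: E(B) = a·E(W) + b, so E(W) = (E(B) − b)/a = (-24.4 − 18.8)/(-8) = 5.4.
sd(B) = √4199.04 = 64.8.
sd(B) = |a|·sd(W), so sd(W) = 64.8/|-8| = 8.1.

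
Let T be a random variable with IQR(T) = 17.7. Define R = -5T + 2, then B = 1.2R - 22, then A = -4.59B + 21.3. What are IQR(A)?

IQR(A) = 487.458

IQR(R) = |-5|·17.7 = 88.5.
IQR(B) = |1.2|·88.5 = 106.2.
IQR(A) = |-4.59|·106.2 = 487.458.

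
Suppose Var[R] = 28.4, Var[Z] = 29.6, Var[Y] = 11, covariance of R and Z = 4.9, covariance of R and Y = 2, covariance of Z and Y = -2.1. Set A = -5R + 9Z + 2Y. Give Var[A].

Var[A] = a²·Var[R] + b²·Var[Z] + c²·Var[Y] + 2ab·covariance of R and Z + 2ac·covariance of R and Y + 2bc·covariance of Z and Y, with a = -5, b = 9, c = 2.
= 710 + 2397.6 + 44 + (-441) + (-40) + (-75.6)
= 2595.

Var[A] = 2595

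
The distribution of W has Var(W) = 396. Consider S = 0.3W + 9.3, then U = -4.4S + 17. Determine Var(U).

Var(U) = 689.9904

Var(S) = 0.3²·396 = 35.64.
Var(U) = (-4.4)²·35.64 = 689.9904.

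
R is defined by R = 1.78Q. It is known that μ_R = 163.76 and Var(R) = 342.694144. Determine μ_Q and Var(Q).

From R = 1.78Q: μ_R = a·μ_Q + b, so μ_Q = (μ_R − b)/a = (163.76 − 0)/1.78 = 92.
Var(R) = a²·Var(Q), so Var(Q) = 342.694144/1.78² = 108.16.

μ_Q = 92, Var(Q) = 108.16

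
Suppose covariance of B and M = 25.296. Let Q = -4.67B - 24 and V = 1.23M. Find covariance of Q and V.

covariance of Q and V = a·c·covariance of B and M = (-4.67)·1.23·25.296 = -145.3027536. Additive constants drop out.

covariance of Q and V = -145.3027536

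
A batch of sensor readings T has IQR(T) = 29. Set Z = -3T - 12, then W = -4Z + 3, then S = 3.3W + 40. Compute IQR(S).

IQR(Z) = |-3|·29 = 87.
IQR(W) = |-4|·87 = 348.
IQR(S) = |3.3|·348 = 1148.4.

IQR(S) = 1148.4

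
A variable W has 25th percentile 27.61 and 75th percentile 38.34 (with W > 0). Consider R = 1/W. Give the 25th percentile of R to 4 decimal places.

25th percentile of R = 0.0261

1/W is decreasing on W > 0, so percentile order reverses: P_{25}(R) uses P_{75}(W) = 38.34.
P_{25}(R) = 1/38.34 ≈ 0.0261.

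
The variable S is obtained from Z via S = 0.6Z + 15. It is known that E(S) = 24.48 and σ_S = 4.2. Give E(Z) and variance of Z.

From S = 0.6Z + 15: E(S) = a·E(Z) + b, so E(Z) = (E(S) − b)/a = (24.48 − 15)/0.6 = 15.8.
variance of S = 4.2² = 17.64.
variance of S = a²·variance of Z, so variance of Z = 17.64/0.6² = 49.

E(Z) = 15.8, variance of Z = 49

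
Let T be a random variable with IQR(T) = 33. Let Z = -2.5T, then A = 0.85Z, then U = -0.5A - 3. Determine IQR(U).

IQR(Z) = |-2.5|·33 = 82.5.
IQR(A) = |0.85|·82.5 = 70.125.
IQR(U) = |-0.5|·70.125 = 35.0625.

IQR(U) = 35.0625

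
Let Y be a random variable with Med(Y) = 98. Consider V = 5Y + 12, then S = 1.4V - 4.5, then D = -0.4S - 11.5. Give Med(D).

Med(D) = -290.82

Med(V) = 5·98 + 12 = 502.
Med(S) = 1.4·502 + (-4.5) = 698.3.
Med(D) = (-0.4)·698.3 + (-11.5) = -290.82.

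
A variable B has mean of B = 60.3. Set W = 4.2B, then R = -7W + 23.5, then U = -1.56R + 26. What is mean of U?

mean of U = 2754.9392

mean of W = 4.2·60.3 = 253.26.
mean of R = (-7)·253.26 + 23.5 = -1749.32.
mean of U = (-1.56)·(-1749.32) + 26 = 2754.9392.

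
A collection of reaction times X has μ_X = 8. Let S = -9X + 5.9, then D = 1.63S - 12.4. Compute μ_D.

μ_S = (-9)·8 + 5.9 = -66.1.
μ_D = 1.63·(-66.1) + (-12.4) = -120.143.

μ_D = -120.143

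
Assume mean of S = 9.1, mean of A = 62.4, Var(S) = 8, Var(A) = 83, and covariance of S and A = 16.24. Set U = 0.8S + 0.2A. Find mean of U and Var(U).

mean of U = 0.8·mean of S + 0.2·mean of A = 0.8·9.1 + 0.2·62.4 = 19.76.
Var(U) = a²·Var(S) + b²·Var(A) + 2ab·covariance of S and A with a = 0.8, b = 0.2.
= 0.8²·8 + 0.2²·83 + 2·0.8·0.2·16.24
= 5.12 + 3.32 + 5.1968 = 13.6368.

mean of U = 19.76, Var(U) = 13.6368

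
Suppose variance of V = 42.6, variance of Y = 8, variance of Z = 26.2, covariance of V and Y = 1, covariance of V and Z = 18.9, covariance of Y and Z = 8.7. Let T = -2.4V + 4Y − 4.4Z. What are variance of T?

variance of T = 954.336

variance of T = a²·variance of V + b²·variance of Y + c²·variance of Z + 2ab·covariance of V and Y + 2ac·covariance of V and Z + 2bc·covariance of Y and Z, with a = -2.4, b = 4, c = -4.4.
= 245.376 + 128 + 507.232 + (-19.2) + 399.168 + (-306.24)
= 954.336.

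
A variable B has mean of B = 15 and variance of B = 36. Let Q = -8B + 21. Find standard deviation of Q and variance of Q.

standard deviation of Q = 48, variance of Q = 2304

Q = -8B + 21 is linear with a = -8, b = 21.
standard deviation of B = √36 = 6.
standard deviation of Q = |a|·standard deviation of B = |-8|·6 = 48.
variance of Q = a²·variance of B = (-8)²·36 = 2304 (the additive constant 21 does not affect variance).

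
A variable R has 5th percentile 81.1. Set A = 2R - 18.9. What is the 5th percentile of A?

5th percentile of A = 143.3

Since a = 2 > 0 the transformation is increasing, so the 5th percentile of A = a·(P_{5} of R) + b = 2·81.1 + (-18.9) = 143.3.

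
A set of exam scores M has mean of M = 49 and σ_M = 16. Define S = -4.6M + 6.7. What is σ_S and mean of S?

S = -4.6M + 6.7 is linear with a = -4.6, b = 6.7.
σ_S = |a|·σ_M = |-4.6|·16 = 73.6.
mean of S = a·mean of M + b = (-4.6)·49 + 6.7 = -218.7.

σ_S = 73.6, mean of S = -218.7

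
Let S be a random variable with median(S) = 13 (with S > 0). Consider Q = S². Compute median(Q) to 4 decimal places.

S² is monotone on this domain, so median(Q) = square(13) = 169.

median(Q) = 169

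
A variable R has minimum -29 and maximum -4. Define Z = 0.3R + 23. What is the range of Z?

Range of R = -4 − (-29) = 25.
Range(Z) = |a|·Range(R) = |0.3|·25 = 7.5.

Range(Z) = 7.5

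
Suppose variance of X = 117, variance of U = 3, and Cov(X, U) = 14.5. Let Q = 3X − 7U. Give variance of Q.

variance of Q = a²·variance of X + b²·variance of U + 2ab·Cov(X, U) with a = 3, b = -7.
= 3²·117 + (-7)²·3 + 2·3·(-7)·14.5
= 1053 + 147 + (-609) = 591.

variance of Q = 591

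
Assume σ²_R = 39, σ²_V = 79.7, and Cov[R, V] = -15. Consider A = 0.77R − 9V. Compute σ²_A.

σ²_A = a²·σ²_R + b²·σ²_V + 2ab·Cov[R, V] with a = 0.77, b = -9.
= 0.77²·39 + (-9)²·79.7 + 2·0.77·(-9)·(-15)
= 23.1231 + 6455.7 + 207.9 = 6686.7231.

σ²_A = 6686.7231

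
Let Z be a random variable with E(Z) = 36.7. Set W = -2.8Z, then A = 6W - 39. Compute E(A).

E(W) = (-2.8)·36.7 = -102.76.
E(A) = 6·(-102.76) + (-39) = -655.56.

E(A) = -655.56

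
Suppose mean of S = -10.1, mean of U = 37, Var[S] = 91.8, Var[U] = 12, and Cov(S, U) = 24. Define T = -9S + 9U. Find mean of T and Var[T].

mean of T = 423.9, Var[T] = 4519.8

mean of T = (-9)·mean of S + 9·mean of U = (-9)·(-10.1) + 9·37 = 423.9.
Var[T] = a²·Var[S] + b²·Var[U] + 2ab·Cov(S, U) with a = -9, b = 9.
= (-9)²·91.8 + 9²·12 + 2·(-9)·9·24
= 7435.8 + 972 + (-3888) = 4519.8.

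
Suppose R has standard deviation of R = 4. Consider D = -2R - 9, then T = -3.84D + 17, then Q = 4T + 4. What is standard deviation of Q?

standard deviation of D = |-2|·4 = 8.
standard deviation of T = |-3.84|·8 = 30.72.
standard deviation of Q = |4|·30.72 = 122.88.

standard deviation of Q = 122.88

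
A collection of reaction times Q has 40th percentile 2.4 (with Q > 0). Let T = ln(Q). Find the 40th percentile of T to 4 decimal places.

40th percentile of T = 0.8755

ln(Q) is increasing, so P_{40}(T) = g(P_{40}(Q)) ≈ 0.8755.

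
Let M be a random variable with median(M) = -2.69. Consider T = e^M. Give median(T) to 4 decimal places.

median(T) = 0.0679

e^M is monotone on this domain, so median(T) = exp(-2.69) ≈ 0.0679.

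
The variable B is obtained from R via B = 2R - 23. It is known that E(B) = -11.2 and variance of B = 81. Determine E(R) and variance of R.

From B = 2R - 23: E(B) = a·E(R) + b, so E(R) = (E(B) − b)/a = (-11.2 − (-23))/2 = 5.9.
variance of B = a²·variance of R, so variance of R = 81/2² = 20.25.

E(R) = 5.9, variance of R = 20.25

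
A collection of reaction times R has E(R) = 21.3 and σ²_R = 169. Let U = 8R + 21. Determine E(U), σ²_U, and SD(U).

E(U) = 191.4, σ²_U = 10816, SD(U) = 104

U = 8R + 21 is linear with a = 8, b = 21.
E(U) = a·E(R) + b = 8·21.3 + 21 = 191.4.
σ²_U = a²·σ²_R = 8²·169 = 10816 (the additive constant 21 does not affect variance).
SD(R) = √169 = 13.
SD(U) = |a|·SD(R) = |8|·13 = 104.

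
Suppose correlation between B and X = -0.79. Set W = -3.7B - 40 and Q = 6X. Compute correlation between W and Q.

correlation between W and Q = 0.79

Linear rescalings preserve |correlation|; the slopes -3.7 and 6 have opposite signs, so the correlation flips sign: correlation between W and Q = −correlation between B and X = 0.79.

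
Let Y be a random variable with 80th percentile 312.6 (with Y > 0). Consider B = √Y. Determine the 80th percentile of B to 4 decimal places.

80th percentile of B = 17.6805

√Y is increasing, so P_{80}(B) = g(P_{80}(Y)) ≈ 17.6805.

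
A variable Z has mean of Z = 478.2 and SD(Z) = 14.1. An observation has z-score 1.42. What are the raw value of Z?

Z = 498.222

Z = mean of Z + z·SD(Z) = 478.2 + 1.42·14.1 = 498.222.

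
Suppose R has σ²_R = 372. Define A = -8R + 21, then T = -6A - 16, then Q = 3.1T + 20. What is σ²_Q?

σ²_Q = 8236615.68

σ²_A = (-8)²·372 = 23808.
σ²_T = (-6)²·23808 = 857088.
σ²_Q = 3.1²·857088 = 8236615.68.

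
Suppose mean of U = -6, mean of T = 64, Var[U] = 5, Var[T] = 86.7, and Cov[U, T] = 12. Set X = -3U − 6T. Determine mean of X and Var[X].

mean of X = (-3)·mean of U + (-6)·mean of T = (-3)·(-6) + (-6)·64 = -366.
Var[X] = a²·Var[U] + b²·Var[T] + 2ab·Cov[U, T] with a = -3, b = -6.
= (-3)²·5 + (-6)²·86.7 + 2·(-3)·(-6)·12
= 45 + 3121.2 + 432 = 3598.2.

mean of X = -366, Var[X] = 3598.2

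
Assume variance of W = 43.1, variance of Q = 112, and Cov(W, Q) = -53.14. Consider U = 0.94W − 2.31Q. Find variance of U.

variance of U = 866.502752

variance of U = a²·variance of W + b²·variance of Q + 2ab·Cov(W, Q) with a = 0.94, b = -2.31.
= 0.94²·43.1 + (-2.31)²·112 + 2·0.94·(-2.31)·(-53.14)
= 38.08316 + 597.6432 + 230.776392 = 866.502752.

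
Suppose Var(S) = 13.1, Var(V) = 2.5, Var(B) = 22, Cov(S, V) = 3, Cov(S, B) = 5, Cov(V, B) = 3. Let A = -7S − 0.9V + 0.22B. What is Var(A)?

Var(A) = a²·Var(S) + b²·Var(V) + c²·Var(B) + 2ab·Cov(S, V) + 2ac·Cov(S, B) + 2bc·Cov(V, B), with a = -7, b = -0.9, c = 0.22.
= 641.9 + 2.025 + 1.0648 + 37.8 + (-15.4) + (-1.188)
= 666.2018.

Var(A) = 666.2018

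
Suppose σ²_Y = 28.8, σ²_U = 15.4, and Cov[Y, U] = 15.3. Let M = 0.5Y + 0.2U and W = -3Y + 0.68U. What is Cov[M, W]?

Cov[M, W] = -45.0836

By bilinearity, Cov[M, W] = ac·σ²_Y + bd·σ²_U + (ad+bc)·Cov[Y, U], with a=0.5, b=0.2, c=-3, d=0.68.
ac·σ²_Y = 0.5·(-3)·28.8 = -43.2
bd·σ²_U = 0.2·0.68·15.4 = 2.0944
(ad+bc)·Cov[Y, U] = (-0.26)·15.3 = -3.978
Cov[M, W] = -43.2 + 2.0944 + (-3.978) = -45.0836.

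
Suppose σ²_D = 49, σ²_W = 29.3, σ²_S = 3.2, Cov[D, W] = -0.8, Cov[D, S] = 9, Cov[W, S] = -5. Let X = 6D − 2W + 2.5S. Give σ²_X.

σ²_X = 2240.4

σ²_X = a²·σ²_D + b²·σ²_W + c²·σ²_S + 2ab·Cov[D, W] + 2ac·Cov[D, S] + 2bc·Cov[W, S], with a = 6, b = -2, c = 2.5.
= 1764 + 117.2 + 20 + 19.2 + 270 + 50
= 2240.4.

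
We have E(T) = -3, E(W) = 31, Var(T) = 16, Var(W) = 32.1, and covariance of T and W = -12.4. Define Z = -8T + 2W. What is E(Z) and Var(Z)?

E(Z) = (-8)·E(T) + 2·E(W) = (-8)·(-3) + 2·31 = 86.
Var(Z) = a²·Var(T) + b²·Var(W) + 2ab·covariance of T and W with a = -8, b = 2.
= (-8)²·16 + 2²·32.1 + 2·(-8)·2·(-12.4)
= 1024 + 128.4 + 396.8 = 1549.2.

E(Z) = 86, Var(Z) = 1549.2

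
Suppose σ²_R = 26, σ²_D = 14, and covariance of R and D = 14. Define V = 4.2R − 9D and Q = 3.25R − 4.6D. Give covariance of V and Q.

covariance of V and Q = 254.52

By bilinearity, covariance of V and Q = ac·σ²_R + bd·σ²_D + (ad+bc)·covariance of R and D, with a=4.2, b=-9, c=3.25, d=-4.6.
ac·σ²_R = 4.2·3.25·26 = 354.9
bd·σ²_D = (-9)·(-4.6)·14 = 579.6
(ad+bc)·covariance of R and D = (-48.57)·14 = -679.98
covariance of V and Q = 354.9 + 579.6 + (-679.98) = 254.52.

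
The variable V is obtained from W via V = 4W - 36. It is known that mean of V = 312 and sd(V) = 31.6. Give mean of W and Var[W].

From V = 4W - 36: mean of V = a·mean of W + b, so mean of W = (mean of V − b)/a = (312 − (-36))/4 = 87.
Var[V] = 31.6² = 998.56.
Var[V] = a²·Var[W], so Var[W] = 998.56/4² = 62.41.

mean of W = 87, Var[W] = 62.41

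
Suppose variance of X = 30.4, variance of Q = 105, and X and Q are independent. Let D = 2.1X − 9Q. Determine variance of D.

variance of D = a²·variance of X + b²·variance of Q + 2ab·Cov[X, Q] with a = 2.1, b = -9.
Independence gives Cov[X, Q] = 0.
= 2.1²·30.4 + (-9)²·105 + 2·2.1·(-9)·0
= 134.064 + 8505 + 0 = 8639.064.

variance of D = 8639.064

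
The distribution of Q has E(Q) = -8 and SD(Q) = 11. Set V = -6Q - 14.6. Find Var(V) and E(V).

V = -6Q - 14.6 is linear with a = -6, b = -14.6.
Var(Q) = 11² = 121.
Var(V) = a²·Var(Q) = (-6)²·121 = 4356 (the additive constant -14.6 does not affect variance).
E(V) = a·E(Q) + b = (-6)·(-8) + (-14.6) = 33.4.

Var(V) = 4356, E(V) = 33.4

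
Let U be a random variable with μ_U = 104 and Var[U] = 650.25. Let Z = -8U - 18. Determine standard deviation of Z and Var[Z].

standard deviation of Z = 204, Var[Z] = 41616

Z = -8U - 18 is linear with a = -8, b = -18.
standard deviation of U = √650.25 = 25.5.
standard deviation of Z = |a|·standard deviation of U = |-8|·25.5 = 204.
Var[Z] = a²·Var[U] = (-8)²·650.25 = 41616 (the additive constant -18 does not affect variance).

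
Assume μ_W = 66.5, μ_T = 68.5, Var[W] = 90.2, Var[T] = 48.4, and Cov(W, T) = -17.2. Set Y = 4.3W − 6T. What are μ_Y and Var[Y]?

μ_Y = 4.3·μ_W + (-6)·μ_T = 4.3·66.5 + (-6)·68.5 = -125.05.
Var[Y] = a²·Var[W] + b²·Var[T] + 2ab·Cov(W, T) with a = 4.3, b = -6.
= 4.3²·90.2 + (-6)²·48.4 + 2·4.3·(-6)·(-17.2)
= 1667.798 + 1742.4 + 887.52 = 4297.718.

μ_Y = -125.05, Var[Y] = 4297.718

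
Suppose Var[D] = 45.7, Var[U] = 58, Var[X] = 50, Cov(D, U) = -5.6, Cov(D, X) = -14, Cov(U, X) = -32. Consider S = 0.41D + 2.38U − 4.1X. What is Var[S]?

Var[S] = 1837.36841

Var[S] = a²·Var[D] + b²·Var[U] + c²·Var[X] + 2ab·Cov(D, U) + 2ac·Cov(D, X) + 2bc·Cov(U, X), with a = 0.41, b = 2.38, c = -4.1.
= 7.68217 + 328.5352 + 840.5 + (-10.92896) + 47.068 + 624.512
= 1837.36841.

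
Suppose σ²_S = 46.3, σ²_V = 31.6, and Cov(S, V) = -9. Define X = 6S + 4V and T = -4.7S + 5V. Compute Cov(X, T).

By bilinearity, Cov(X, T) = ac·σ²_S + bd·σ²_V + (ad+bc)·Cov(S, V), with a=6, b=4, c=-4.7, d=5.
ac·σ²_S = 6·(-4.7)·46.3 = -1305.66
bd·σ²_V = 4·5·31.6 = 632
(ad+bc)·Cov(S, V) = (11.2)·(-9) = -100.8
Cov(X, T) = -1305.66 + 632 + (-100.8) = -774.46.

Cov(X, T) = -774.46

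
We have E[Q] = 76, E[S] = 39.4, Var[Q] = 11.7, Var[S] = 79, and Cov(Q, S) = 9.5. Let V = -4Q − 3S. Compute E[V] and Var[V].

E[V] = -422.2, Var[V] = 1126.2

E[V] = (-4)·E[Q] + (-3)·E[S] = (-4)·76 + (-3)·39.4 = -422.2.
Var[V] = a²·Var[Q] + b²·Var[S] + 2ab·Cov(Q, S) with a = -4, b = -3.
= (-4)²·11.7 + (-3)²·79 + 2·(-4)·(-3)·9.5
= 187.2 + 711 + 228 = 1126.2.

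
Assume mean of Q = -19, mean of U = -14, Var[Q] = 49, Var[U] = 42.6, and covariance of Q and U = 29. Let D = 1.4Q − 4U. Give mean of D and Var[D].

mean of D = 1.4·mean of Q + (-4)·mean of U = 1.4·(-19) + (-4)·(-14) = 29.4.
Var[D] = a²·Var[Q] + b²·Var[U] + 2ab·covariance of Q and U with a = 1.4, b = -4.
= 1.4²·49 + (-4)²·42.6 + 2·1.4·(-4)·29
= 96.04 + 681.6 + (-324.8) = 452.84.

mean of D = 29.4, Var[D] = 452.84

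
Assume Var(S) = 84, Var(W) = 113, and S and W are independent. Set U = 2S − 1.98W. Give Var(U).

Var(U) = 779.0052

Var(U) = a²·Var(S) + b²·Var(W) + 2ab·covariance of S and W with a = 2, b = -1.98.
Independence gives covariance of S and W = 0.
= 2²·84 + (-1.98)²·113 + 2·2·(-1.98)·0
= 336 + 443.0052 + 0 = 779.0052.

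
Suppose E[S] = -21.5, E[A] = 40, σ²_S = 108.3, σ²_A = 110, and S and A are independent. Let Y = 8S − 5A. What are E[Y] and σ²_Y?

E[Y] = -372, σ²_Y = 9681.2

E[Y] = 8·E[S] + (-5)·E[A] = 8·(-21.5) + (-5)·40 = -372.
σ²_Y = a²·σ²_S + b²·σ²_A + 2ab·covariance of S and A with a = 8, b = -5.
Independence gives covariance of S and A = 0.
= 8²·108.3 + (-5)²·110 + 2·8·(-5)·0
= 6931.2 + 2750 + 0 = 9681.2.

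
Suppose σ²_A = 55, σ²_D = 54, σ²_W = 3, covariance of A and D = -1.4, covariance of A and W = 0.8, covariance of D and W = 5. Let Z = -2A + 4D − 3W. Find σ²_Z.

σ²_Z = a²·σ²_A + b²·σ²_D + c²·σ²_W + 2ab·covariance of A and D + 2ac·covariance of A and W + 2bc·covariance of D and W, with a = -2, b = 4, c = -3.
= 220 + 864 + 27 + 22.4 + 9.6 + (-120)
= 1023.

σ²_Z = 1023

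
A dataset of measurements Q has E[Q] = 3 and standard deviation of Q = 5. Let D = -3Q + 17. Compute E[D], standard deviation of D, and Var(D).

D = -3Q + 17 is linear with a = -3, b = 17.
E[D] = a·E[Q] + b = (-3)·3 + 17 = 8.
standard deviation of D = |a|·standard deviation of Q = |-3|·5 = 15.
Var(Q) = 5² = 25.
Var(D) = a²·Var(Q) = (-3)²·25 = 225 (the additive constant 17 does not affect variance).

E[D] = 8, standard deviation of D = 15, Var(D) = 225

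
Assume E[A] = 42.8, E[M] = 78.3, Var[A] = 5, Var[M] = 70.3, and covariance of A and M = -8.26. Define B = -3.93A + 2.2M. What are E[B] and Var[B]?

E[B] = 4.056, Var[B] = 560.30842

E[B] = (-3.93)·E[A] + 2.2·E[M] = (-3.93)·42.8 + 2.2·78.3 = 4.056.
Var[B] = a²·Var[A] + b²·Var[M] + 2ab·covariance of A and M with a = -3.93, b = 2.2.
= (-3.93)²·5 + 2.2²·70.3 + 2·(-3.93)·2.2·(-8.26)
= 77.2245 + 340.252 + 142.83192 = 560.30842.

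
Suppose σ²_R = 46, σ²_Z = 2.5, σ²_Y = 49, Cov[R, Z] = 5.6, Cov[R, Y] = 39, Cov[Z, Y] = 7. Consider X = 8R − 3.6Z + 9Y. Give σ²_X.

σ²_X = a²·σ²_R + b²·σ²_Z + c²·σ²_Y + 2ab·Cov[R, Z] + 2ac·Cov[R, Y] + 2bc·Cov[Z, Y], with a = 8, b = -3.6, c = 9.
= 2944 + 32.4 + 3969 + (-322.56) + 5616 + (-453.6)
= 11785.24.

σ²_X = 11785.24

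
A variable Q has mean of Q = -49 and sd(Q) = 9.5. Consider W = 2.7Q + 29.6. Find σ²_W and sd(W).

W = 2.7Q + 29.6 is linear with a = 2.7, b = 29.6.
σ²_Q = 9.5² = 90.25.
σ²_W = a²·σ²_Q = 2.7²·90.25 = 657.9225 (the additive constant 29.6 does not affect variance).
sd(W) = |a|·sd(Q) = |2.7|·9.5 = 25.65.

σ²_W = 657.9225, sd(W) = 25.65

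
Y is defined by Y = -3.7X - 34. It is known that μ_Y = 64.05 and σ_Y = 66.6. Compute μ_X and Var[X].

From Y = -3.7X - 34: μ_Y = a·μ_X + b, so μ_X = (μ_Y − b)/a = (64.05 − (-34))/(-3.7) = -26.5.
Var[Y] = 66.6² = 4435.56.
Var[Y] = a²·Var[X], so Var[X] = 4435.56/(-3.7)² = 324.

μ_X = -26.5, Var[X] = 324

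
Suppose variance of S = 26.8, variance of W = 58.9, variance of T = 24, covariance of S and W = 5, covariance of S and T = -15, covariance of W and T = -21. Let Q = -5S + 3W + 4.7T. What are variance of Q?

variance of Q = 1693.06

variance of Q = a²·variance of S + b²·variance of W + c²·variance of T + 2ab·covariance of S and W + 2ac·covariance of S and T + 2bc·covariance of W and T, with a = -5, b = 3, c = 4.7.
= 670 + 530.1 + 530.16 + (-150) + 705 + (-592.2)
= 1693.06.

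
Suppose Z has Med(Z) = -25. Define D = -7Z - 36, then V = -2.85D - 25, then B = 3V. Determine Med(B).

Med(D) = (-7)·(-25) + (-36) = 139.
Med(V) = (-2.85)·139 + (-25) = -421.15.
Med(B) = 3·(-421.15) = -1263.45.

Med(B) = -1263.45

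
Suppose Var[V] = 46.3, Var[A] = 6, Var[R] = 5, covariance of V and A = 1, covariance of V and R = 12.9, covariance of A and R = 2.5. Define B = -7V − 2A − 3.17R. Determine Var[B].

Var[B] = a²·Var[V] + b²·Var[A] + c²·Var[R] + 2ab·covariance of V and A + 2ac·covariance of V and R + 2bc·covariance of A and R, with a = -7, b = -2, c = -3.17.
= 2268.7 + 24 + 50.2445 + 28 + 572.502 + 31.7
= 2975.1465.

Var[B] = 2975.1465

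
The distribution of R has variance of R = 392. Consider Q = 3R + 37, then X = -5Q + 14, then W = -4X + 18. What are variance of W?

variance of Q = 3²·392 = 3528.
variance of X = (-5)²·3528 = 88200.
variance of W = (-4)²·88200 = 1411200.

variance of W = 1411200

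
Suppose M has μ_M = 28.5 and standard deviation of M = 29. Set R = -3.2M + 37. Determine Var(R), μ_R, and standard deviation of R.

Var(R) = 8611.84, μ_R = -54.2, standard deviation of R = 92.8

R = -3.2M + 37 is linear with a = -3.2, b = 37.
Var(M) = 29² = 841.
Var(R) = a²·Var(M) = (-3.2)²·841 = 8611.84 (the additive constant 37 does not affect variance).
μ_R = a·μ_M + b = (-3.2)·28.5 + 37 = -54.2.
standard deviation of R = |a|·standard deviation of M = |-3.2|·29 = 92.8.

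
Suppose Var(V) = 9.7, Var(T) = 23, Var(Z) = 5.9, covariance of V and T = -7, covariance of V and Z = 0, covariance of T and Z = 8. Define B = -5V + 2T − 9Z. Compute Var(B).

Var(B) = 664.4

Var(B) = a²·Var(V) + b²·Var(T) + c²·Var(Z) + 2ab·covariance of V and T + 2ac·covariance of V and Z + 2bc·covariance of T and Z, with a = -5, b = 2, c = -9.
= 242.5 + 92 + 477.9 + 140 + 0 + (-288)
= 664.4.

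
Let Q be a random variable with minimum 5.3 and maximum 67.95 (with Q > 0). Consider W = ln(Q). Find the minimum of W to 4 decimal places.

min(W) = 1.6677

ln(Q) is increasing on this domain, so min(W) comes from min(Q) = 5.3: min(W) = ln(5.3) ≈ 1.6677.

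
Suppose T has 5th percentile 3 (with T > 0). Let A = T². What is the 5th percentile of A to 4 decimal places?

T² is increasing, so P_{5}(A) = g(P_{5}(T)) = 9.

5th percentile of A = 9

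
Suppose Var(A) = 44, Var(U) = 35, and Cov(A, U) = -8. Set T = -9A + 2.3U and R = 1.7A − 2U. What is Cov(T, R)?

By bilinearity, Cov(T, R) = ac·Var(A) + bd·Var(U) + (ad+bc)·Cov(A, U), with a=-9, b=2.3, c=1.7, d=-2.
ac·Var(A) = (-9)·1.7·44 = -673.2
bd·Var(U) = 2.3·(-2)·35 = -161
(ad+bc)·Cov(A, U) = (21.91)·(-8) = -175.28
Cov(T, R) = -673.2 + (-161) + (-175.28) = -1009.48.

Cov(T, R) = -1009.48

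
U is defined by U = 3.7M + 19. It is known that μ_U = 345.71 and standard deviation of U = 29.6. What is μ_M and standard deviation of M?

From U = 3.7M + 19: μ_U = a·μ_M + b, so μ_M = (μ_U − b)/a = (345.71 − 19)/3.7 = 88.3.
standard deviation of U = |a|·standard deviation of M, so standard deviation of M = 29.6/|3.7| = 8.

μ_M = 88.3, standard deviation of M = 8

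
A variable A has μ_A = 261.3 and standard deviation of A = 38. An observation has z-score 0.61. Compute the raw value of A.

A = μ_A + z·standard deviation of A = 261.3 + 0.61·38 = 284.48.

A = 284.48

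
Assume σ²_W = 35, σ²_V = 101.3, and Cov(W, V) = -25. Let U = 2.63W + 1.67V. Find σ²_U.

σ²_U = a²·σ²_W + b²·σ²_V + 2ab·Cov(W, V) with a = 2.63, b = 1.67.
= 2.63²·35 + 1.67²·101.3 + 2·2.63·1.67·(-25)
= 242.0915 + 282.51557 + (-219.605) = 305.00207.

σ²_U = 305.00207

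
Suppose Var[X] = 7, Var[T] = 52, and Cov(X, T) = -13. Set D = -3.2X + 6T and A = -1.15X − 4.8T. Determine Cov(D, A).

Cov(D, A) = -1581.82

By bilinearity, Cov(D, A) = ac·Var[X] + bd·Var[T] + (ad+bc)·Cov(X, T), with a=-3.2, b=6, c=-1.15, d=-4.8.
ac·Var[X] = (-3.2)·(-1.15)·7 = 25.76
bd·Var[T] = 6·(-4.8)·52 = -1497.6
(ad+bc)·Cov(X, T) = (8.46)·(-13) = -109.98
Cov(D, A) = 25.76 + (-1497.6) + (-109.98) = -1581.82.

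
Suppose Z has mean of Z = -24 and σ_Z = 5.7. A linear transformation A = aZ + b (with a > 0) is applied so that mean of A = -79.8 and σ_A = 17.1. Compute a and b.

a = 3, b = -7.8

σ_A = a·σ_Z (a > 0), so a = 17.1/5.7 = 3.
mean of A = a·mean of Z + b, so b = -79.8 − 3·(-24) = -7.8.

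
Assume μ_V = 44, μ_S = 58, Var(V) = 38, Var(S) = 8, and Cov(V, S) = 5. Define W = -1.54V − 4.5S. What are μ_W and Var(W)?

μ_W = -328.76, Var(W) = 321.4208

μ_W = (-1.54)·μ_V + (-4.5)·μ_S = (-1.54)·44 + (-4.5)·58 = -328.76.
Var(W) = a²·Var(V) + b²·Var(S) + 2ab·Cov(V, S) with a = -1.54, b = -4.5.
= (-1.54)²·38 + (-4.5)²·8 + 2·(-1.54)·(-4.5)·5
= 90.1208 + 162 + 69.3 = 321.4208.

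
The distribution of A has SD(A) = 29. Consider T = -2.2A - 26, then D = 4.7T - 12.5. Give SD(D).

SD(D) = 299.86

SD(T) = |-2.2|·29 = 63.8.
SD(D) = |4.7|·63.8 = 299.86.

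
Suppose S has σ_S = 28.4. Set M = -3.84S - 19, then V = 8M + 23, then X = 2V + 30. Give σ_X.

σ_M = |-3.84|·28.4 = 109.056.
σ_V = |8|·109.056 = 872.448.
σ_X = |2|·872.448 = 1744.896.

σ_X = 1744.896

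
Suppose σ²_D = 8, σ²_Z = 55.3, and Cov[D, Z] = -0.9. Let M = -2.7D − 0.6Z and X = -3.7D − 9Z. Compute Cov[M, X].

By bilinearity, Cov[M, X] = ac·σ²_D + bd·σ²_Z + (ad+bc)·Cov[D, Z], with a=-2.7, b=-0.6, c=-3.7, d=-9.
ac·σ²_D = (-2.7)·(-3.7)·8 = 79.92
bd·σ²_Z = (-0.6)·(-9)·55.3 = 298.62
(ad+bc)·Cov[D, Z] = (26.52)·(-0.9) = -23.868
Cov[M, X] = 79.92 + 298.62 + (-23.868) = 354.672.

Cov[M, X] = 354.672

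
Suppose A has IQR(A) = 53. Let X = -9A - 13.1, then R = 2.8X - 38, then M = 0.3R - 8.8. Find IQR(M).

IQR(X) = |-9|·53 = 477.
IQR(R) = |2.8|·477 = 1335.6.
IQR(M) = |0.3|·1335.6 = 400.68.

IQR(M) = 400.68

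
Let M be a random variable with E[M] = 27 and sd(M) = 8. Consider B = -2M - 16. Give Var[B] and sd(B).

B = -2M - 16 is linear with a = -2, b = -16.
Var[M] = 8² = 64.
Var[B] = a²·Var[M] = (-2)²·64 = 256 (the additive constant -16 does not affect variance).
sd(B) = |a|·sd(M) = |-2|·8 = 16.

Var[B] = 256, sd(B) = 16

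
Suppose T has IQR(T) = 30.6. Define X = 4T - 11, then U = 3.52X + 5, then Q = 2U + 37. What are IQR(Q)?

IQR(Q) = 861.696

IQR(X) = |4|·30.6 = 122.4.
IQR(U) = |3.52|·122.4 = 430.848.
IQR(Q) = |2|·430.848 = 861.696.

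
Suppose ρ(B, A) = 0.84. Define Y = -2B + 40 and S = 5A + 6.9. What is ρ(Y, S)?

Linear rescalings preserve |correlation|; the slopes -2 and 5 have opposite signs, so the correlation flips sign: ρ(Y, S) = −ρ(B, A) = -0.84.

ρ(Y, S) = -0.84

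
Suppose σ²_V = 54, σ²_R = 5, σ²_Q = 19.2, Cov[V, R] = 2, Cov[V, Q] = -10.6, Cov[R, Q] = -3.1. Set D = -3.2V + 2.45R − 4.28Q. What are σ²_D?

σ²_D = a²·σ²_V + b²·σ²_R + c²·σ²_Q + 2ab·Cov[V, R] + 2ac·Cov[V, Q] + 2bc·Cov[R, Q], with a = -3.2, b = 2.45, c = -4.28.
= 552.96 + 30.0125 + 351.71328 + (-31.36) + (-290.3552) + 65.0132
= 677.98378.

σ²_D = 677.98378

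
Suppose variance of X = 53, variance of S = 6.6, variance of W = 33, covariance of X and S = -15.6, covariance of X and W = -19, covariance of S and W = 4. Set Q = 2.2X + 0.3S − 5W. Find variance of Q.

variance of Q = 1467.522

variance of Q = a²·variance of X + b²·variance of S + c²·variance of W + 2ab·covariance of X and S + 2ac·covariance of X and W + 2bc·covariance of S and W, with a = 2.2, b = 0.3, c = -5.
= 256.52 + 0.594 + 825 + (-20.592) + 418 + (-12)
= 1467.522.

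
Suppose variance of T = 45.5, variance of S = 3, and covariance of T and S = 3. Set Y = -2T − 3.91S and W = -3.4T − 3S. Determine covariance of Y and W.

By bilinearity, covariance of Y and W = ac·variance of T + bd·variance of S + (ad+bc)·covariance of T and S, with a=-2, b=-3.91, c=-3.4, d=-3.
ac·variance of T = (-2)·(-3.4)·45.5 = 309.4
bd·variance of S = (-3.91)·(-3)·3 = 35.19
(ad+bc)·covariance of T and S = (19.294)·3 = 57.882
covariance of Y and W = 309.4 + 35.19 + 57.882 = 402.472.

covariance of Y and W = 402.472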